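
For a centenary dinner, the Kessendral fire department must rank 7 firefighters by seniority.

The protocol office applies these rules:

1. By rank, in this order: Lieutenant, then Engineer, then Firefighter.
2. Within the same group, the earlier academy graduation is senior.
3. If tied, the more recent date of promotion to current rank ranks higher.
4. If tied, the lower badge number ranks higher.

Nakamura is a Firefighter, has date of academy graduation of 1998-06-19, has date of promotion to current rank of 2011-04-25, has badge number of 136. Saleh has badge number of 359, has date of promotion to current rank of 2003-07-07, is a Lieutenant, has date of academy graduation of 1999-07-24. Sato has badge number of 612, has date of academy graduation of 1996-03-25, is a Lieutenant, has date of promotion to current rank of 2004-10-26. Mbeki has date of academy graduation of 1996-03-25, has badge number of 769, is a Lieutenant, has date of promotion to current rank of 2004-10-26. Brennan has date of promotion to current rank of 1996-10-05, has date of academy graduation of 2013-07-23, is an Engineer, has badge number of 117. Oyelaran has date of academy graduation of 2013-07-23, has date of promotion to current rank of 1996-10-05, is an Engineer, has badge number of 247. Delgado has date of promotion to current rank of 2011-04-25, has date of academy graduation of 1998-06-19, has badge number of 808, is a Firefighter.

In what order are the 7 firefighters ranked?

Sato, Mbeki, Saleh, Brennan, Oyelaran, Nakamura, Delgado

By rank: Sato, Mbeki and Saleh (Lieutenant); then Brennan and Oyelaran (Engineer); then Nakamura and Delgado (Firefighter).
Among Sato, Mbeki and Saleh, by date of academy graduation (earlier first): Sato and Mbeki (1996-03-25) before Saleh (1999-07-24).
Sato and Mbeki both have date of promotion to current rank 2004-10-26, so the next rule applies.
Among Sato and Mbeki, by badge number (lower first): Sato (612) before Mbeki (769).
Brennan and Oyelaran both have date of academy graduation 2013-07-23, so the next rule applies.
Brennan and Oyelaran both have date of promotion to current rank 1996-10-05, so the next rule applies.
Among Brennan and Oyelaran, by badge number (lower first): Brennan (117) before Oyelaran (247).
Nakamura and Delgado both have date of academy graduation 1998-06-19, so the next rule applies.
Nakamura and Delgado both have date of promotion to current rank 2011-04-25, so the next rule applies.
Among Nakamura and Delgado, by badge number (lower first): Nakamura (136) before Delgado (808).
Full order: Sato, Mbeki, Saleh, Brennan, Oyelaran, Nakamura, Delgado.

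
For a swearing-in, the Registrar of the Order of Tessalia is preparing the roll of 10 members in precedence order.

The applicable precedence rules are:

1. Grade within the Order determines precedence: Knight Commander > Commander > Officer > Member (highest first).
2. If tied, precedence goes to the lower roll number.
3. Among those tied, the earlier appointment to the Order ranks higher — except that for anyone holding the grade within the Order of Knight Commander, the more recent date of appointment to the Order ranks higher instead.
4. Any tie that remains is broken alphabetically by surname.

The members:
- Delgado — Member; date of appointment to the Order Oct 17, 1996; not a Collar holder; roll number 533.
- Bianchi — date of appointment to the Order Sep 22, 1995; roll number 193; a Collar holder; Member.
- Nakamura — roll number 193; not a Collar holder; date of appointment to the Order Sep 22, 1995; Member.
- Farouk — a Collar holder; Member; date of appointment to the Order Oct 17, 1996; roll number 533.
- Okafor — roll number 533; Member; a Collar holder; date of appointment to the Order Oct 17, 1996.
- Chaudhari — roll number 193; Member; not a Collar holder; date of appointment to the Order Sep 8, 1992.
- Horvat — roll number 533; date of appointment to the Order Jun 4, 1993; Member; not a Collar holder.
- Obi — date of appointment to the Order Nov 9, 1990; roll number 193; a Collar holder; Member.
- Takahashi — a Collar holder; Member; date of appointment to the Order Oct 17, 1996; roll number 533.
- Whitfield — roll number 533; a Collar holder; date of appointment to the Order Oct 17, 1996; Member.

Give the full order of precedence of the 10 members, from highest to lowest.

Obi, Chaudhari, Bianchi, Nakamura, Horvat, Delgado, Farouk, Okafor, Takahashi, Whitfield

By grade within the Order: Obi, Chaudhari, Bianchi, Nakamura, Horvat, Delgado, Farouk, Okafor, Takahashi and Whitfield (Member).
Among Obi, Chaudhari, Bianchi, Nakamura, Horvat, Delgado, Farouk, Okafor, Takahashi and Whitfield, by roll number (lower first): Obi, Chaudhari, Bianchi and Nakamura (193) before Horvat, Delgado, Farouk, Okafor, Takahashi and Whitfield (533).
Among Obi, Chaudhari, Bianchi and Nakamura, by date of appointment to the Order (earlier first): Obi (Nov 9, 1990) before Chaudhari (Sep 8, 1992) before Bianchi and Nakamura (Sep 22, 1995).
Among Bianchi and Nakamura, alphabetically by surname: Bianchi before Nakamura.
Among Horvat, Delgado, Farouk, Okafor, Takahashi and Whitfield, by date of appointment to the Order (earlier first): Horvat (Jun 4, 1993) before Delgado, Farouk, Okafor, Takahashi and Whitfield (Oct 17, 1996).
Among Delgado, Farouk, Okafor, Takahashi and Whitfield, alphabetically by surname: Delgado before Farouk before Okafor before Takahashi before Whitfield.
Full order: Obi, Chaudhari, Bianchi, Nakamura, Horvat, Delgado, Farouk, Okafor, Takahashi, Whitfield.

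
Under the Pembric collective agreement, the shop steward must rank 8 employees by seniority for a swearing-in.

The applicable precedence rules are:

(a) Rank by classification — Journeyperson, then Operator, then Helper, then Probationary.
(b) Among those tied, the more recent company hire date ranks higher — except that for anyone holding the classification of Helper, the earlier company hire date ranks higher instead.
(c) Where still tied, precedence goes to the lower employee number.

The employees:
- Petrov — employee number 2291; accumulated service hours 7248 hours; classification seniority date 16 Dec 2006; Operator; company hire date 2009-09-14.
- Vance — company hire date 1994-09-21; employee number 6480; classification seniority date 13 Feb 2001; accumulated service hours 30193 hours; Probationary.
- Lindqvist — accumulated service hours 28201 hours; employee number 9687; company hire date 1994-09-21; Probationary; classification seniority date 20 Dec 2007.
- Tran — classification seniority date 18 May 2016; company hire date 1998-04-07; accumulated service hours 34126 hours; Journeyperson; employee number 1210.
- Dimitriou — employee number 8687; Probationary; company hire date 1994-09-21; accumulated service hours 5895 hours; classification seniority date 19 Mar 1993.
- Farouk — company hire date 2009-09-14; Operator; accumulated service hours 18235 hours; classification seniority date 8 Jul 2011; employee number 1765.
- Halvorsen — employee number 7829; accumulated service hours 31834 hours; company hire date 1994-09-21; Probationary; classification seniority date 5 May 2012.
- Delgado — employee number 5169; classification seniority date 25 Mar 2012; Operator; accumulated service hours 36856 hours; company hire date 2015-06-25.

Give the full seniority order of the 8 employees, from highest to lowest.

Tran, Delgado, Farouk, Petrov, Vance, Halvorsen, Dimitriou, Lindqvist

By classification: Tran (Journeyperson); then Delgado, Farouk and Petrov (Operator); then Vance, Halvorsen, Dimitriou and Lindqvist (Probationary).
Among Delgado, Farouk and Petrov, by company hire date (later first): Delgado (2015-06-25) before Farouk and Petrov (2009-09-14).
Among Farouk and Petrov, by employee number (lower first): Farouk (1765) before Petrov (2291).
Vance, Halvorsen, Dimitriou and Lindqvist all have company hire date 1994-09-21, so the next rule applies.
Among Vance, Halvorsen, Dimitriou and Lindqvist, by employee number (lower first): Vance (6480) before Halvorsen (7829) before Dimitriou (8687) before Lindqvist (9687).
Full order: Tran, Delgado, Farouk, Petrov, Vance, Halvorsen, Dimitriou, Lindqvist.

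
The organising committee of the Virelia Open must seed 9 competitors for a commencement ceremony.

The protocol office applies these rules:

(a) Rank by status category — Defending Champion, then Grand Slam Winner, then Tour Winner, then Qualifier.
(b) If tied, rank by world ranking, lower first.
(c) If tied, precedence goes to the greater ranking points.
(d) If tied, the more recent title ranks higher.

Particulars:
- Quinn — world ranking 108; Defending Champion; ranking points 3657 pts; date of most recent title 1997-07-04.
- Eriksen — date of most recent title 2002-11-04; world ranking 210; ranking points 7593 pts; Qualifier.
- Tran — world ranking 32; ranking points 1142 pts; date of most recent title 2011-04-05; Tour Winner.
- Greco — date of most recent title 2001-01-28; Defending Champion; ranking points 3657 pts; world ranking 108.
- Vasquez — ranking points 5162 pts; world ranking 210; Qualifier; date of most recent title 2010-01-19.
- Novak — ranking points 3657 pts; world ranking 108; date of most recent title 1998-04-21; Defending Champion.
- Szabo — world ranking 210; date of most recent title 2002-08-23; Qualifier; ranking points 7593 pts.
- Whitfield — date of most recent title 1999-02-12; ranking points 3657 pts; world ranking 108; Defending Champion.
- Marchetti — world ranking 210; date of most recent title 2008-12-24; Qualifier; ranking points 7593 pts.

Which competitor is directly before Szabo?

By status category: Greco, Whitfield, Novak and Quinn (Defending Champion); then Tran (Tour Winner); then Marchetti, Eriksen, Szabo and Vasquez (Qualifier).
Greco, Whitfield, Novak and Quinn all have world ranking 108, so the next rule applies.
Greco, Whitfield, Novak and Quinn all have ranking points 3657 pts, so the next rule applies.
Among Greco, Whitfield, Novak and Quinn, by date of most recent title (later first): Greco (2001-01-28) before Whitfield (1999-02-12) before Novak (1998-04-21) before Quinn (1997-07-04).
Marchetti, Eriksen, Szabo and Vasquez all have world ranking 210, so the next rule applies.
Among Marchetti, Eriksen, Szabo and Vasquez, by ranking points (higher first): Marchetti, Eriksen and Szabo (7593 pts) before Vasquez (5162 pts).
Among Marchetti, Eriksen and Szabo, by date of most recent title (later first): Marchetti (2008-12-24) before Eriksen (2002-11-04) before Szabo (2002-08-23).
Order: Greco, Whitfield, Novak, Quinn, Tran, Marchetti, Eriksen, Szabo, Vasquez.

Eriksen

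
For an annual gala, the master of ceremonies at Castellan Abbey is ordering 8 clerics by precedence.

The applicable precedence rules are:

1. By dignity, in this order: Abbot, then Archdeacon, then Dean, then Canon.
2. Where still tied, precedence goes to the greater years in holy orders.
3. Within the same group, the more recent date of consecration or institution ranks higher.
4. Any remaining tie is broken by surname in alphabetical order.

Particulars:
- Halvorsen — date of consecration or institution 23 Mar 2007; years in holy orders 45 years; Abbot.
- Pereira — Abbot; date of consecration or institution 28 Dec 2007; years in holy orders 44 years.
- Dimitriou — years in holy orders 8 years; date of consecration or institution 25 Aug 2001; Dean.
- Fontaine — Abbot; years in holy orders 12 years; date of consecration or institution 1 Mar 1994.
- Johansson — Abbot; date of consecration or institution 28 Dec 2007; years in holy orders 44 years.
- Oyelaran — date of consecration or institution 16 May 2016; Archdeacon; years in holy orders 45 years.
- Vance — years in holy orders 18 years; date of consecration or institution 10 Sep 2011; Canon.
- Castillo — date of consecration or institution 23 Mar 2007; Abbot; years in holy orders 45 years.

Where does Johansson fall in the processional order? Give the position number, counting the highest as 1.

By dignity: Castillo, Halvorsen, Johansson, Pereira and Fontaine (Abbot); then Oyelaran (Archdeacon); then Dimitriou (Dean); then Vance (Canon).
Among Castillo, Halvorsen, Johansson, Pereira and Fontaine, by years in holy orders (higher first): Castillo and Halvorsen (45 years) before Johansson and Pereira (44 years) before Fontaine (12 years).
Castillo and Halvorsen both have date of consecration or institution 23 Mar 2007, so the next rule applies.
Among Castillo and Halvorsen, alphabetically by surname: Castillo before Halvorsen.
Johansson and Pereira both have date of consecration or institution 28 Dec 2007, so the next rule applies.
Among Johansson and Pereira, alphabetically by surname: Johansson before Pereira.
Order: Castillo, Halvorsen, Johansson, Pereira, Fontaine, Oyelaran, Dimitriou, Vance. So position 3.

3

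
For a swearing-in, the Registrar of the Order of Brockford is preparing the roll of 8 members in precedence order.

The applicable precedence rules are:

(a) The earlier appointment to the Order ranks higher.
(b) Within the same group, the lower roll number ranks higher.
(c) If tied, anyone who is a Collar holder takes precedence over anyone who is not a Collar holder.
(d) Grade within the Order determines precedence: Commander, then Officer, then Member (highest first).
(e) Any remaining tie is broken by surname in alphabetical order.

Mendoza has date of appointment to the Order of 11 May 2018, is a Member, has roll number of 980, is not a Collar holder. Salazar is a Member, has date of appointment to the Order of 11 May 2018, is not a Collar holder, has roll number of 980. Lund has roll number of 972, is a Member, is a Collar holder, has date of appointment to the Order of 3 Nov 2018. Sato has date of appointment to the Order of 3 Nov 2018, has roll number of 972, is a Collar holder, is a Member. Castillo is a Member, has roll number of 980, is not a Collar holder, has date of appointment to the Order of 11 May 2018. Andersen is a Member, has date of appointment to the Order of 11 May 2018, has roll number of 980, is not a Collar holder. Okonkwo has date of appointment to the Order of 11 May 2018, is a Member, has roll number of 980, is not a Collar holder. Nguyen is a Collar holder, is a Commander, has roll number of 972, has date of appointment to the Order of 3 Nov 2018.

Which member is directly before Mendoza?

Castillo

By date of appointment to the Order (earlier first): Andersen, Castillo, Mendoza, Okonkwo and Salazar (each 11 May 2018); then Nguyen, Lund and Sato (each 3 Nov 2018).
Andersen, Castillo, Mendoza, Okonkwo and Salazar all have roll number 980, so the next rule applies.
Andersen, Castillo, Mendoza, Okonkwo and Salazar are each not a Collar holder, so the next rule applies.
Andersen, Castillo, Mendoza, Okonkwo and Salazar are each Member, so the next rule applies.
Among Andersen, Castillo, Mendoza, Okonkwo and Salazar, alphabetically by surname: Andersen before Castillo before Mendoza before Okonkwo before Salazar.
Nguyen, Lund and Sato all have roll number 972, so the next rule applies.
Nguyen, Lund and Sato are each a Collar holder, so the next rule applies.
Among Nguyen, Lund and Sato, by grade within the Order: Nguyen (Commander) before Lund and Sato (Member).
Among Lund and Sato, alphabetically by surname: Lund before Sato.
Order: Andersen, Castillo, Mendoza, Okonkwo, Salazar, Nguyen, Lund, Sato.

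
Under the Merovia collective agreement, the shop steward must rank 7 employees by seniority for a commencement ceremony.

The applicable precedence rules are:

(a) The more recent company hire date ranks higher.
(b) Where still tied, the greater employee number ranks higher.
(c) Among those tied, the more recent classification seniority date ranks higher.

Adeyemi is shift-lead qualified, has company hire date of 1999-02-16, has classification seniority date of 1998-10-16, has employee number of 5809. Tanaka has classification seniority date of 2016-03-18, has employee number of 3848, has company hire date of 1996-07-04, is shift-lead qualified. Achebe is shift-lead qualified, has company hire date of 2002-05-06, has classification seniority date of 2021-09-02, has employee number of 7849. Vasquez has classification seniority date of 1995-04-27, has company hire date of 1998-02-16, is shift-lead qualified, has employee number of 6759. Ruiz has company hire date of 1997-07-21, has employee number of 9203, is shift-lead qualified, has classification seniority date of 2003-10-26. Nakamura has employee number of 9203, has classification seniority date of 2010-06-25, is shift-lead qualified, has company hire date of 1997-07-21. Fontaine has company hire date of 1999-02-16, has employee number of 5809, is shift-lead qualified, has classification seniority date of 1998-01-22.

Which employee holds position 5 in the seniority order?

By company hire date (later first): Achebe (2002-05-06); then Adeyemi and Fontaine (both 1999-02-16); then Vasquez (1998-02-16); then Nakamura and Ruiz (both 1997-07-21); then Tanaka (1996-07-04).
Adeyemi and Fontaine both have employee number 5809, so the next rule applies.
Among Adeyemi and Fontaine, by classification seniority date (later first): Adeyemi (1998-10-16) before Fontaine (1998-01-22).
Nakamura and Ruiz both have employee number 9203, so the next rule applies.
Among Nakamura and Ruiz, by classification seniority date (later first): Nakamura (2010-06-25) before Ruiz (2003-10-26).
Order: Achebe, Adeyemi, Fontaine, Vasquez, Nakamura, Ruiz, Tanaka.

Nakamura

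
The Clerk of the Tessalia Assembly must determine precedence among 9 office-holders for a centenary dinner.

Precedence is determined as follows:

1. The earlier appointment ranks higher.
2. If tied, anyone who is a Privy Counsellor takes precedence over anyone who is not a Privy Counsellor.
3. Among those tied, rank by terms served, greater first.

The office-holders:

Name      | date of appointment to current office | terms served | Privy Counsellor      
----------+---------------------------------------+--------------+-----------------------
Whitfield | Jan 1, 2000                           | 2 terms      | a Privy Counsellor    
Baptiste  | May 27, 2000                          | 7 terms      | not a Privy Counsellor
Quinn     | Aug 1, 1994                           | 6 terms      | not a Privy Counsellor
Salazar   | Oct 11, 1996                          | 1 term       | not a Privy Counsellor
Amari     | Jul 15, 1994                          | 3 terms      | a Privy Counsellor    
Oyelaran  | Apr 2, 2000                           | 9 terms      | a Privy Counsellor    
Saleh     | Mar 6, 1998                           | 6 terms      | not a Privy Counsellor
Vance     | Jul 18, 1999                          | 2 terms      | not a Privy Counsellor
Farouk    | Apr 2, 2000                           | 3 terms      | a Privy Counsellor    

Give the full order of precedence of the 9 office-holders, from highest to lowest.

By date of appointment to current office (earlier first): Amari (Jul 15, 1994); then Quinn (Aug 1, 1994); then Salazar (Oct 11, 1996); then Saleh (Mar 6, 1998); then Vance (Jul 18, 1999); then Whitfield (Jan 1, 2000); then Oyelaran and Farouk (both Apr 2, 2000); then Baptiste (May 27, 2000).
Oyelaran and Farouk are each a Privy Counsellor, so the next rule applies.
Among Oyelaran and Farouk, by terms served (higher first): Oyelaran (9 terms) before Farouk (3 terms).
Full order: Amari, Quinn, Salazar, Saleh, Vance, Whitfield, Oyelaran, Farouk, Baptiste.

Amari, Quinn, Salazar, Saleh, Vance, Whitfield, Oyelaran, Farouk, Baptiste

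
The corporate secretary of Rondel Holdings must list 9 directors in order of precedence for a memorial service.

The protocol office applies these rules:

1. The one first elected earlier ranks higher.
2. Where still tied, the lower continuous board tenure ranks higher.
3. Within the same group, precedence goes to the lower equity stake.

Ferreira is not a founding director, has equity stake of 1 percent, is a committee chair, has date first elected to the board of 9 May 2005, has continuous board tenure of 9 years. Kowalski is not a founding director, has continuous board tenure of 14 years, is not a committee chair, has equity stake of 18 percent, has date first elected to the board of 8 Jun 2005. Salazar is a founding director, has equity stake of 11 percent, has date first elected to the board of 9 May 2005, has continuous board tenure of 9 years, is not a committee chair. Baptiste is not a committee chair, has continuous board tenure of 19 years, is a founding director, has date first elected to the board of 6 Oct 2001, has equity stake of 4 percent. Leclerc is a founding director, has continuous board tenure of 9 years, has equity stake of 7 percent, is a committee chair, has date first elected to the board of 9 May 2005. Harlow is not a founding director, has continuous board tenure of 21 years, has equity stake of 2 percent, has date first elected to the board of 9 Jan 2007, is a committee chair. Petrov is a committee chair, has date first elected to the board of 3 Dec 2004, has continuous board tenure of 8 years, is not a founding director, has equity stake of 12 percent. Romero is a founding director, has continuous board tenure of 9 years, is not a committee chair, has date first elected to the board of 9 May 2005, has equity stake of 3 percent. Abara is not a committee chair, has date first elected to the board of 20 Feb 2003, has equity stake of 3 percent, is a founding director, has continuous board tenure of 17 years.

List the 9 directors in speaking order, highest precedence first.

By date first elected to the board (earlier first): Baptiste (6 Oct 2001); then Abara (20 Feb 2003); then Petrov (3 Dec 2004); then Ferreira, Romero, Leclerc and Salazar (each 9 May 2005); then Kowalski (8 Jun 2005); then Harlow (9 Jan 2007).
Ferreira, Romero, Leclerc and Salazar all have continuous board tenure 9 years, so the next rule applies.
Among Ferreira, Romero, Leclerc and Salazar, by equity stake (lower first): Ferreira (1 percent) before Romero (3 percent) before Leclerc (7 percent) before Salazar (11 percent).
Full order: Baptiste, Abara, Petrov, Ferreira, Romero, Leclerc, Salazar, Kowalski, Harlow.

Baptiste, Abara, Petrov, Ferreira, Romero, Leclerc, Salazar, Kowalski, Harlow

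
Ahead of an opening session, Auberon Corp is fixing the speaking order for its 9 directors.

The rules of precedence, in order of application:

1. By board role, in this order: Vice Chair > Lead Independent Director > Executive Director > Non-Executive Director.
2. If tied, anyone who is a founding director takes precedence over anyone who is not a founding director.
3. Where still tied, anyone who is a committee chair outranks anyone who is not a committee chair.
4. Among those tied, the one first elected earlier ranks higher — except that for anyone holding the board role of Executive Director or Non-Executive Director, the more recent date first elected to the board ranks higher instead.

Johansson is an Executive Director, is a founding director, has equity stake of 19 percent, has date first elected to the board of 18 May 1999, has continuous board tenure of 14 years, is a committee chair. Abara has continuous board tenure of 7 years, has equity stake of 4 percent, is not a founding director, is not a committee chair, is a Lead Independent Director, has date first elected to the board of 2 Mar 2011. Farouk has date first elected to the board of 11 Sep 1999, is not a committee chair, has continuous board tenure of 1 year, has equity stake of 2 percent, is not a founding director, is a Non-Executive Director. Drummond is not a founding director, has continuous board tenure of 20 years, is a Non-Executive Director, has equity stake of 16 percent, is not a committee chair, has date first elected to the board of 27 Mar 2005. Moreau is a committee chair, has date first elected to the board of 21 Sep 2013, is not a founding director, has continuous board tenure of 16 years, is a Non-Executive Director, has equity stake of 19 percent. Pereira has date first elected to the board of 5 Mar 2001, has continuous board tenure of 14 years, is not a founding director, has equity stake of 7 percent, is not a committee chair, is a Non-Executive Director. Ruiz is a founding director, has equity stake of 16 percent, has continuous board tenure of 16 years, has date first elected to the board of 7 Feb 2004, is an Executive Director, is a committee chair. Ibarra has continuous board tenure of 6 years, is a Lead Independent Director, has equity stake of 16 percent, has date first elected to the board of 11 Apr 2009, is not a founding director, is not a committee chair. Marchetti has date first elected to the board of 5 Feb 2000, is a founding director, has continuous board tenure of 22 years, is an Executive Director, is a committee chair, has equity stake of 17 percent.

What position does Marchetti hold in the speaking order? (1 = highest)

4

By board role: Ibarra and Abara (Lead Independent Director); then Ruiz, Marchetti and Johansson (Executive Director); then Moreau, Drummond, Pereira and Farouk (Non-Executive Director).
Ibarra and Abara are each not a founding director, so the next rule applies.
Ibarra and Abara are each not a committee chair, so the next rule applies.
Among Ibarra and Abara, by date first elected to the board (earlier first): Ibarra (11 Apr 2009) before Abara (2 Mar 2011).
Ruiz, Marchetti and Johansson are each a founding director, so the next rule applies.
Ruiz, Marchetti and Johansson are each a committee chair, so the next rule applies.
Among Ruiz, Marchetti and Johansson, by date first elected to the board (later first) (reversed rule for this group): Ruiz (7 Feb 2004) before Marchetti (5 Feb 2000) before Johansson (18 May 1999).
Moreau, Drummond, Pereira and Farouk are each not a founding director, so the next rule applies.
Among Moreau, Drummond, Pereira and Farouk, a committee chair before not a committee chair: Moreau (a committee chair) before Drummond, Pereira and Farouk (not a committee chair).
Among Drummond, Pereira and Farouk, by date first elected to the board (later first) (reversed rule for this group): Drummond (27 Mar 2005) before Pereira (5 Mar 2001) before Farouk (11 Sep 1999).
Order: Ibarra, Abara, Ruiz, Marchetti, Johansson, Moreau, Drummond, Pereira, Farouk. So position 4.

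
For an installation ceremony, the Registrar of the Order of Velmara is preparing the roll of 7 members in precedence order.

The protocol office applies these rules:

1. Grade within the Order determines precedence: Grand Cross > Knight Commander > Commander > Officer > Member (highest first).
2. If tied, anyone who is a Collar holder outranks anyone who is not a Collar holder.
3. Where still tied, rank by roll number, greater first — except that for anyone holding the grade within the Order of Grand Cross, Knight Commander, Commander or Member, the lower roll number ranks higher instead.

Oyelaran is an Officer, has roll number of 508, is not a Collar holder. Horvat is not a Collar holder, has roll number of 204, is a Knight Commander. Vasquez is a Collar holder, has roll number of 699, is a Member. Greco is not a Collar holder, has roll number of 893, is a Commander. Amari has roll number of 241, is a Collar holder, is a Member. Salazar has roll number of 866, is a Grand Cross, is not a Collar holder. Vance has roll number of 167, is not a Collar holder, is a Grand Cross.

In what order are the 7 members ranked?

By grade within the Order: Vance and Salazar (Grand Cross); then Horvat (Knight Commander); then Greco (Commander); then Oyelaran (Officer); then Amari and Vasquez (Member).
Vance and Salazar are each not a Collar holder, so the next rule applies.
Among Vance and Salazar, by roll number (lower first) (reversed rule for this group): Vance (167) before Salazar (866).
Amari and Vasquez are each a Collar holder, so the next rule applies.
Among Amari and Vasquez, by roll number (lower first) (reversed rule for this group): Amari (241) before Vasquez (699).
Full order: Vance, Salazar, Horvat, Greco, Oyelaran, Amari, Vasquez.

Vance, Salazar, Horvat, Greco, Oyelaran, Amari, Vasquez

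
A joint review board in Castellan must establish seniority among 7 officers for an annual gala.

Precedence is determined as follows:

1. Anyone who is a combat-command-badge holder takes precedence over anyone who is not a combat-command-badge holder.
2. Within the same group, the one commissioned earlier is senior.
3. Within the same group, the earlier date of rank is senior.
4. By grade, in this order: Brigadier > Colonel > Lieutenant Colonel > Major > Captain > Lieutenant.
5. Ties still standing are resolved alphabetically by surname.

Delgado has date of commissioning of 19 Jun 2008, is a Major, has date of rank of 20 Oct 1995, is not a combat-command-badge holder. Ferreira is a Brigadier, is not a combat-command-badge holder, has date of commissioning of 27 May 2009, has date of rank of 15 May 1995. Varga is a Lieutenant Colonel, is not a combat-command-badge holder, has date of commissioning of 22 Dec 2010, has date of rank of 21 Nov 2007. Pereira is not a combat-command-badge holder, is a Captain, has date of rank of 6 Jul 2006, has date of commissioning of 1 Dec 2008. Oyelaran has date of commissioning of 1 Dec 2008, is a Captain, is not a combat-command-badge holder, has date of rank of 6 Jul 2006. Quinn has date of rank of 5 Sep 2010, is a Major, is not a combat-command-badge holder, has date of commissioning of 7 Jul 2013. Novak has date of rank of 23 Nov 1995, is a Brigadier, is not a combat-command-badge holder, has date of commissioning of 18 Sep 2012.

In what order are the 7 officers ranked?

Delgado, Oyelaran, Pereira, Ferreira, Varga, Novak, Quinn

By the first rule: Delgado, Oyelaran, Pereira, Ferreira, Varga, Novak and Quinn (each not a combat-command-badge holder).
Among Delgado, Oyelaran, Pereira, Ferreira, Varga, Novak and Quinn, by date of commissioning (earlier first): Delgado (19 Jun 2008) before Oyelaran and Pereira (1 Dec 2008) before Ferreira (27 May 2009) before Varga (22 Dec 2010) before Novak (18 Sep 2012) before Quinn (7 Jul 2013).
Oyelaran and Pereira both have date of rank 6 Jul 2006, so the next rule applies.
Oyelaran and Pereira are each Captain, so the next rule applies.
Among Oyelaran and Pereira, alphabetically by surname: Oyelaran before Pereira.
Full order: Delgado, Oyelaran, Pereira, Ferreira, Varga, Novak, Quinn.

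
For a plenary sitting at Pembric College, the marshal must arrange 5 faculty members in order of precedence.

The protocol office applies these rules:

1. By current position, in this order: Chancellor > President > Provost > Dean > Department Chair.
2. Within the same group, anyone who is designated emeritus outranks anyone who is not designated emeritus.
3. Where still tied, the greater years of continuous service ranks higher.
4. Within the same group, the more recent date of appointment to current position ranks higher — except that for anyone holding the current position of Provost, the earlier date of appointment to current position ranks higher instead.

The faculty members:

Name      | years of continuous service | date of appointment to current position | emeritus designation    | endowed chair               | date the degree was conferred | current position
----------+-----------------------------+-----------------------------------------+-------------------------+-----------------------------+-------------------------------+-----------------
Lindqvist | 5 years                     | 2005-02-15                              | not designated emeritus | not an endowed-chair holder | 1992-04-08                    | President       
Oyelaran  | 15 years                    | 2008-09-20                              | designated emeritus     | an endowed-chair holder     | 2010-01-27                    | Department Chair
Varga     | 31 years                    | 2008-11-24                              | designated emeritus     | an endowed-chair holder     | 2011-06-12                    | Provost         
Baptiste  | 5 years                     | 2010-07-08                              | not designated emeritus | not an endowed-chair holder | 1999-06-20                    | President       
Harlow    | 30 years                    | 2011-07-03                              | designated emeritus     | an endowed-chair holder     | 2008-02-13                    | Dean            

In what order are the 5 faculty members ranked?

By current position: Baptiste and Lindqvist (President); then Varga (Provost); then Harlow (Dean); then Oyelaran (Department Chair).
Baptiste and Lindqvist are each not designated emeritus, so the next rule applies.
Baptiste and Lindqvist both have years of continuous service 5 years, so the next rule applies.
Among Baptiste and Lindqvist, by date of appointment to current position (later first): Baptiste (2010-07-08) before Lindqvist (2005-02-15).
Full order: Baptiste, Lindqvist, Varga, Harlow, Oyelaran.

Baptiste, Lindqvist, Varga, Harlow, Oyelaran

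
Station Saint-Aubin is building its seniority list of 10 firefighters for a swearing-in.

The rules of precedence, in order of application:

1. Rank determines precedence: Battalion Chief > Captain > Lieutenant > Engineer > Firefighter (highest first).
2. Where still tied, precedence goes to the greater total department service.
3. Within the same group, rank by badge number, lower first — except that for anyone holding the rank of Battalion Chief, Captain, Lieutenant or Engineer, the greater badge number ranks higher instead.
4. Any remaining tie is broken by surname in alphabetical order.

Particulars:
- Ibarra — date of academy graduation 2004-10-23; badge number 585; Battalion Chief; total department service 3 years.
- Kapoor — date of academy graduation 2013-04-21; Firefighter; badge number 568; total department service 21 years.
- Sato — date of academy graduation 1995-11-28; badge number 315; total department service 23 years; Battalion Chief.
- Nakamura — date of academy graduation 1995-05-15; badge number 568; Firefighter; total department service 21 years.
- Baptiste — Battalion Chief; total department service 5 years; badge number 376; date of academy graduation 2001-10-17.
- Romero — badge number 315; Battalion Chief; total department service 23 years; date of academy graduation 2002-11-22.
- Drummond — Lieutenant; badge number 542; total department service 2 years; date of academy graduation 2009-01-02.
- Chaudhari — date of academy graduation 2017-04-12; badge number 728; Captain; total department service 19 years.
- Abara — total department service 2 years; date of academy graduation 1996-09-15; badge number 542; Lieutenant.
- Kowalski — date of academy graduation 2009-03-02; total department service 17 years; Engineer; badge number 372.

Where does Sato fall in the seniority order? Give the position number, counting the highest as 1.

2

By rank: Romero, Sato, Baptiste and Ibarra (Battalion Chief); then Chaudhari (Captain); then Abara and Drummond (Lieutenant); then Kowalski (Engineer); then Kapoor and Nakamura (Firefighter).
Among Romero, Sato, Baptiste and Ibarra, by total department service (higher first): Romero and Sato (23 years) before Baptiste (5 years) before Ibarra (3 years).
Romero and Sato both have badge number 315, so the next rule applies.
Among Romero and Sato, alphabetically by surname: Romero before Sato.
Abara and Drummond both have total department service 2 years, so the next rule applies.
Abara and Drummond both have badge number 542, so the next rule applies.
Among Abara and Drummond, alphabetically by surname: Abara before Drummond.
Kapoor and Nakamura both have total department service 21 years, so the next rule applies.
Kapoor and Nakamura both have badge number 568, so the next rule applies.
Among Kapoor and Nakamura, alphabetically by surname: Kapoor before Nakamura.
Order: Romero, Sato, Baptiste, Ibarra, Chaudhari, Abara, Drummond, Kowalski, Kapoor, Nakamura. So position 2.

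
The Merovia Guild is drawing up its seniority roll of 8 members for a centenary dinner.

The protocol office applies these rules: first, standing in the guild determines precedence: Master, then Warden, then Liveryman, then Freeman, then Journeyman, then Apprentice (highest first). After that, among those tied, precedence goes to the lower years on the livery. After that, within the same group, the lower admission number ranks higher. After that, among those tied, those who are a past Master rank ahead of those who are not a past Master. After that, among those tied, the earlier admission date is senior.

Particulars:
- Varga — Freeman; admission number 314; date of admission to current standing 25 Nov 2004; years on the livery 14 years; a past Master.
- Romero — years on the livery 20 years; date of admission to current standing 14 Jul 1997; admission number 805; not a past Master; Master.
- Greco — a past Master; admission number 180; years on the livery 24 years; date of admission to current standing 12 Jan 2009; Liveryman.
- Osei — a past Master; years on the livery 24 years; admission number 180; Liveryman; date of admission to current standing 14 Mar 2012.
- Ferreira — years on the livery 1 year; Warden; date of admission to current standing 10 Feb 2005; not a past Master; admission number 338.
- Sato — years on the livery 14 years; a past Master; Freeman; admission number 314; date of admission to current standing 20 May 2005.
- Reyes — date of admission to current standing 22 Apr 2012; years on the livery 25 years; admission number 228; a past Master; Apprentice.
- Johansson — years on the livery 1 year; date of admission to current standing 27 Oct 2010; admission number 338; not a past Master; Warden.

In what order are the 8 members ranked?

Romero, Ferreira, Johansson, Greco, Osei, Varga, Sato, Reyes

By standing in the guild: Romero (Master); then Ferreira and Johansson (Warden); then Greco and Osei (Liveryman); then Varga and Sato (Freeman); then Reyes (Apprentice).
Ferreira and Johansson both have years on the livery 1 year, so the next rule applies.
Ferreira and Johansson both have admission number 338, so the next rule applies.
Ferreira and Johansson are each not a past Master, so the next rule applies.
Among Ferreira and Johansson, by date of admission to current standing (earlier first): Ferreira (10 Feb 2005) before Johansson (27 Oct 2010).
Greco and Osei both have years on the livery 24 years, so the next rule applies.
Greco and Osei both have admission number 180, so the next rule applies.
Greco and Osei are each a past Master, so the next rule applies.
Among Greco and Osei, by date of admission to current standing (earlier first): Greco (12 Jan 2009) before Osei (14 Mar 2012).
Varga and Sato both have years on the livery 14 years, so the next rule applies.
Varga and Sato both have admission number 314, so the next rule applies.
Varga and Sato are each a past Master, so the next rule applies.
Among Varga and Sato, by date of admission to current standing (earlier first): Varga (25 Nov 2004) before Sato (20 May 2005).
Full order: Romero, Ferreira, Johansson, Greco, Osei, Varga, Sato, Reyes.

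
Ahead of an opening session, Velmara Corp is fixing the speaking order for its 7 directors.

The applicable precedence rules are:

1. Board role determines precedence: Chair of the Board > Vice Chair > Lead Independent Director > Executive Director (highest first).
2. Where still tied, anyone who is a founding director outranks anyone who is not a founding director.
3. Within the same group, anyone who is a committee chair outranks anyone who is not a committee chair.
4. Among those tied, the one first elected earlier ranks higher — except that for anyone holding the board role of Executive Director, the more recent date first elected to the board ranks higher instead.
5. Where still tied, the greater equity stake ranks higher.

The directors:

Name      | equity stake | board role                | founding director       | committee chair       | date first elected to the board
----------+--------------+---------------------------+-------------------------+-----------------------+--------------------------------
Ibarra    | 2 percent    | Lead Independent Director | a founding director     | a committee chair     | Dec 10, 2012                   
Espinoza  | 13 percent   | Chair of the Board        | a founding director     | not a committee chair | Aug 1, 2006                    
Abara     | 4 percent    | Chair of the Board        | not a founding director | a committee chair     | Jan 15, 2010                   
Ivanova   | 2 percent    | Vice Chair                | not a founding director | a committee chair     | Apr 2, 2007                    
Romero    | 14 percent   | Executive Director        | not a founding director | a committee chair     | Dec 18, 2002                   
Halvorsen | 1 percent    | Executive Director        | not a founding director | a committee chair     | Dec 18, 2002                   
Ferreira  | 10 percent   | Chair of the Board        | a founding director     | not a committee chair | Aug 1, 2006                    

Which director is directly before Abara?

By board role: Espinoza, Ferreira and Abara (Chair of the Board); then Ivanova (Vice Chair); then Ibarra (Lead Independent Director); then Romero and Halvorsen (Executive Director).
Among Espinoza, Ferreira and Abara, a founding director before not a founding director: Espinoza and Ferreira (a founding director) before Abara (not a founding director).
Espinoza and Ferreira are each not a committee chair, so the next rule applies.
Espinoza and Ferreira both have date first elected to the board Aug 1, 2006, so the next rule applies.
Among Espinoza and Ferreira, by equity stake (higher first): Espinoza (13 percent) before Ferreira (10 percent).
Romero and Halvorsen are each not a founding director, so the next rule applies.
Romero and Halvorsen are each a committee chair, so the next rule applies.
Romero and Halvorsen both have date first elected to the board Dec 18, 2002, so the next rule applies.
Among Romero and Halvorsen, by equity stake (higher first): Romero (14 percent) before Halvorsen (1 percent).
Order: Espinoza, Ferreira, Abara, Ivanova, Ibarra, Romero, Halvorsen.

Ferreira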